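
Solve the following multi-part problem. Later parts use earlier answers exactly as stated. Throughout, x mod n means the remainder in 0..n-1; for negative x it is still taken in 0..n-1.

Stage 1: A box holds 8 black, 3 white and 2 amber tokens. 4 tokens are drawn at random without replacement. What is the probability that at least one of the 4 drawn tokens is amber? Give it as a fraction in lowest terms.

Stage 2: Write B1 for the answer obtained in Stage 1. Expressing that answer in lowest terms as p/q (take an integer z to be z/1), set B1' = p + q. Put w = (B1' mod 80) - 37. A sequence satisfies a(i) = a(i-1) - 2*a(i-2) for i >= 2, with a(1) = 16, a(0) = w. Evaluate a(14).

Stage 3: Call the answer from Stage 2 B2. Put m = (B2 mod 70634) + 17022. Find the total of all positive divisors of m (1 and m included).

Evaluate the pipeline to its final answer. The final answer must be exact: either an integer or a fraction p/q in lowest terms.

186732

Stage 1: total draws C(13,4) = 715; complement C(11,4) = 330; favorable 715 - 330 = 385; P = 7/13; answer 7/13
Stage 2: B1 = 7/13; threaded value p + q = 20; w = -17; a(2) = 1*(16) - 2*(-17) = 50; iterating: a(2)=50, a(3)=18, a(4)=-82, a(5)=-118, a(6)=46, a(7)=282, a(8)=190, a(9)=-374, a(10)=-754, a(11)=-6, a(12)=1502, a(13)=1514, a(14)=-1490; answer -1490
Stage 3: B2 = -1490; m = 86166; 86166 = 2 * 3^2 * 4787; sigma = (1 + 2) * (1 + 3 + 9) * (1 + 4787) = 3 * 13 * 4788 = 186732; answer 186732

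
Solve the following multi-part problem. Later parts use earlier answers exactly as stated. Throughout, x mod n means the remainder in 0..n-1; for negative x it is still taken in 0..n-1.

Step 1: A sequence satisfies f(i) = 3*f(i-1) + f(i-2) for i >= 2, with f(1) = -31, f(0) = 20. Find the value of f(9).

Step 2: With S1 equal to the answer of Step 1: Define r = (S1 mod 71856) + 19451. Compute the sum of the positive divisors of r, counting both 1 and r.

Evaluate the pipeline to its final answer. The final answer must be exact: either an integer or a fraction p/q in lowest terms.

Step 1: f(2) = 3*(-31) + 1*(20) = -73; iterating: f(2)=-73, f(3)=-250, f(4)=-823, f(5)=-2719, f(6)=-8980, f(7)=-29659, f(8)=-97957, f(9)=-323530; answer -323530
Step 2: S1 = -323530; r = 55201; 55201 is prime, so its only divisors are 1 and 55201; sigma = 1 + 55201 = 55202; answer 55202

55202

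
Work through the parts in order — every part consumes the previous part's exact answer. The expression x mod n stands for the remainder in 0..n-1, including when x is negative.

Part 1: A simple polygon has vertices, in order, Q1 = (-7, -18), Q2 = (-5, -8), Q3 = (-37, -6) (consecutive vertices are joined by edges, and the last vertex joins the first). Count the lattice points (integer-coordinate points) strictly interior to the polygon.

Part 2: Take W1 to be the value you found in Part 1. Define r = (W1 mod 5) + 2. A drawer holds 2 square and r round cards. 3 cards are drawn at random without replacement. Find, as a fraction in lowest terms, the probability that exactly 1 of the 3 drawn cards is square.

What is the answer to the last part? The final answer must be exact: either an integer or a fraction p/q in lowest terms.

4/7

Part 1: cross terms: (-7*-8 - -5*-18)=-34, (-5*-6 - -37*-8)=-266, (-37*-18 - -7*-6)=624; twice the area = |324| = 324; area = 162; boundary points = 2 + 2 + 6 = 10; strictly interior points = area - boundary/2 + 1 = 158; answer 158
Part 2: W1 = 158; r = 5; total draws C(7,3) = 35; favorable C(2,1)*C(5,2) = 20; P = 4/7; answer 4/7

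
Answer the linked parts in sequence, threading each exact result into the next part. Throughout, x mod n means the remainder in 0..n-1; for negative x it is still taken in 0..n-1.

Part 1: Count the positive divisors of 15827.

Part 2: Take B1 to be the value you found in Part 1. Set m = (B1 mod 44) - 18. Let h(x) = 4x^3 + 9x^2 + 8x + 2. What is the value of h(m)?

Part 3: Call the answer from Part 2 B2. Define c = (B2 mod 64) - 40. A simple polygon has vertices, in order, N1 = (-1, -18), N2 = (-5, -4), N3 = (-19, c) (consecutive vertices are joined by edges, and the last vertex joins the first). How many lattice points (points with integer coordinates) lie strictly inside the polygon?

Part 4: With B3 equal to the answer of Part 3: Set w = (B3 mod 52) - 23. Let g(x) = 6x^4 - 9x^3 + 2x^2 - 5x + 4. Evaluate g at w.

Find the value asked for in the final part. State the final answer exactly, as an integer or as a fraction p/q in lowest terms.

Part 1: 15827 = 7^2 * 17 * 19; number of divisors = (2+1) * (1+1) * (1+1) = 12; answer 12
Part 2: B1 = 12; m = -6; 4*(-6)^3 + 9*(-6)^2 + 8*(-6)^1 + 2 = (-864) + (324) + (-48) + (2) = -586; answer -586
Part 3: B2 = -586; c = 14; cross terms: (-1*-4 - -5*-18)=-86, (-5*14 - -19*-4)=-146, (-19*-18 - -1*14)=356; twice the area = |124| = 124; area = 62; boundary points = 2 + 2 + 2 = 6; strictly interior points = area - boundary/2 + 1 = 60; answer 60
Part 4: B3 = 60; w = -15; 6*(-15)^4 - 9*(-15)^3 + 2*(-15)^2 - 5*(-15)^1 + 4 = (303750) + (30375) + (450) + (75) + (4) = 334654; answer 334654

334654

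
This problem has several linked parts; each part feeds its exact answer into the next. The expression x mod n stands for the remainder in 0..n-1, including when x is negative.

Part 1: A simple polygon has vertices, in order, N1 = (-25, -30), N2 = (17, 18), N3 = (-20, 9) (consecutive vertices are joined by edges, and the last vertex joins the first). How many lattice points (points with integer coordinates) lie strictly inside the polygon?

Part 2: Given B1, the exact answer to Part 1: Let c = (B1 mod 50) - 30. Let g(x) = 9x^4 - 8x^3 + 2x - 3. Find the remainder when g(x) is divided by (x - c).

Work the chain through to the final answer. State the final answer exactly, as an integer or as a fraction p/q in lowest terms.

Part 1: cross terms: (-25*18 - 17*-30)=60, (17*9 - -20*18)=513, (-20*-30 - -25*9)=825; twice the area = |1398| = 1398; area = 699; boundary points = 6 + 1 + 1 = 8; strictly interior points = area - boundary/2 + 1 = 696; answer 696
Part 2: B1 = 696; c = 16; remainder = value at the root: 9*(16)^4 - 8*(16)^3 + 2*(16)^1 - 3 = (589824) + (-32768) + (32) + (-3) = 557085; answer 557085

557085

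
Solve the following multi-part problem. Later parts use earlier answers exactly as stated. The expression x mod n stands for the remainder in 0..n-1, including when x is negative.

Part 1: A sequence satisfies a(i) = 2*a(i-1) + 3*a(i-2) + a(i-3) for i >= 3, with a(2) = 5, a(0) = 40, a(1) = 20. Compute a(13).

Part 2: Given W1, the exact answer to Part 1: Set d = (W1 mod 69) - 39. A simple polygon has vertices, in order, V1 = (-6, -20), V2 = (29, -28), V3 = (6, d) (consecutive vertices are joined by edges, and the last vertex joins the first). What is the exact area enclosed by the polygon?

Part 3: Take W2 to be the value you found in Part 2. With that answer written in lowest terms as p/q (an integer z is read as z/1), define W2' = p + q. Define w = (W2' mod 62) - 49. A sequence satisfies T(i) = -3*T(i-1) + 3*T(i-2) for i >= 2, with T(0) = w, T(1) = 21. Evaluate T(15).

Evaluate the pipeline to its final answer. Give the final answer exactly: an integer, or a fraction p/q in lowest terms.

4609187793

Part 1: a(3) = 2*(5) + 3*(20) + 1*(40) = 110; iterating: a(3)=110, a(4)=255, a(5)=845, a(6)=2565, a(7)=7920, a(8)=24380, a(9)=75085, a(10)=231230, a(11)=712095, a(12)=2192965, a(13)=6753445; answer 6753445
Part 2: W1 = 6753445; d = -38; cross terms: (-6*-28 - 29*-20)=748, (29*-38 - 6*-28)=-934, (6*-20 - -6*-38)=-348; twice the area = |-534| = 534; area = 267; answer 267
Part 3: W2 = 267; threaded value p + q = 268; w = -29; T(2) = -3*(21) + 3*(-29) = -150; iterating: T(2)=-150, T(3)=513, T(4)=-1989, T(5)=7506, T(6)=-28485, T(7)=107973, T(8)=-409374, T(9)=1552041, T(10)=-5884245, T(11)=22308858, T(12)=-84579309, T(13)=320664501, T(14)=-1215731430, T(15)=4609187793; answer 4609187793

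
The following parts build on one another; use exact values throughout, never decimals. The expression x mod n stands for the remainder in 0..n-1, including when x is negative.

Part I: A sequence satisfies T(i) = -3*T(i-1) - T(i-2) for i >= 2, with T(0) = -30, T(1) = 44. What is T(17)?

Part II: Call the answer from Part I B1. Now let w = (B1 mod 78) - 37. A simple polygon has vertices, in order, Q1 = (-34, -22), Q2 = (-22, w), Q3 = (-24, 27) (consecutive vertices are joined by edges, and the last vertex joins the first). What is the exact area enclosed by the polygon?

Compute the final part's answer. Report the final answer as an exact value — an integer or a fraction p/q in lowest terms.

359

Part I: T(2) = -3*(44) - 1*(-30) = -102; iterating: T(2)=-102, T(3)=262, T(4)=-684, T(5)=1790, T(6)=-4686, T(7)=12268, T(8)=-32118, T(9)=84086, T(10)=-220140, T(11)=576334, T(12)=-1508862, T(13)=3950252, T(14)=-10341894, T(15)=27075430, T(16)=-70884396, T(17)=185577758; answer 185577758
Part II: B1 = 185577758; w = -35; cross terms: (-34*-35 - -22*-22)=706, (-22*27 - -24*-35)=-1434, (-24*-22 - -34*27)=1446; twice the area = |718| = 718; area = 359; answer 359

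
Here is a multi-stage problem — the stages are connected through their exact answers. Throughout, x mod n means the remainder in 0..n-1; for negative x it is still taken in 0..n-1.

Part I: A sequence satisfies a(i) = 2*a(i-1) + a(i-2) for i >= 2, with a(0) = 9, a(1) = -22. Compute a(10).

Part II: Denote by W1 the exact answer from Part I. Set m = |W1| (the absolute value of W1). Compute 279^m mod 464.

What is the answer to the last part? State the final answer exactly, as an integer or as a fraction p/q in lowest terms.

263

Part I: a(2) = 2*(-22) + 1*(9) = -35; iterating: a(2)=-35, a(3)=-92, a(4)=-219, a(5)=-530, a(6)=-1279, a(7)=-3088, a(8)=-7455, a(9)=-17998, a(10)=-43451; answer -43451
Part II: W1 = -43451; m = 43451; squarings mod 464: 279^1=279, 279^2=353, 279^4=257, 279^8=161, 279^16=401, 279^32=257, 279^64=161, 279^128=401, 279^256=257, 279^512=161, 279^1024=401, 279^2048=257, 279^4096=161, 279^8192=401, 279^16384=257, 279^32768=161; 279^43451 = 279^1 * 279^2 * 279^8 * 279^16 * 279^32 * 279^128 * 279^256 * 279^2048 * 279^8192 * 279^32768 = 263 (mod 464); answer 263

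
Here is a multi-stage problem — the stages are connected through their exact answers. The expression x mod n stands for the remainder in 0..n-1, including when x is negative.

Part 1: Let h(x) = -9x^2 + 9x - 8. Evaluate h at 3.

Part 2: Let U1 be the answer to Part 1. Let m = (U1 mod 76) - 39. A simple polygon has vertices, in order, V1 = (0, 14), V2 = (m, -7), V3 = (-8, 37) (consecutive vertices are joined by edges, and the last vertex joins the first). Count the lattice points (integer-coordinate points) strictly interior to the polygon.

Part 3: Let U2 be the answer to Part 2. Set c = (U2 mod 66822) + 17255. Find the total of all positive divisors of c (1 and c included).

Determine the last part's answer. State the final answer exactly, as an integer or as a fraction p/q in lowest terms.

Part 1: -9*(3)^2 + 9*(3)^1 - 8 = (-81) + (27) + (-8) = -62; answer -62
Part 2: U1 = -62; m = -25; cross terms: (0*-7 - -25*14)=350, (-25*37 - -8*-7)=-981, (-8*14 - 0*37)=-112; twice the area = |-743| = 743; area = 743/2; boundary points = 1 + 1 + 1 = 3; strictly interior points = area - boundary/2 + 1 = 371; answer 371
Part 3: U2 = 371; c = 17626; 17626 = 2 * 7 * 1259; sigma = (1 + 2) * (1 + 7) * (1 + 1259) = 3 * 8 * 1260 = 30240; answer 30240

30240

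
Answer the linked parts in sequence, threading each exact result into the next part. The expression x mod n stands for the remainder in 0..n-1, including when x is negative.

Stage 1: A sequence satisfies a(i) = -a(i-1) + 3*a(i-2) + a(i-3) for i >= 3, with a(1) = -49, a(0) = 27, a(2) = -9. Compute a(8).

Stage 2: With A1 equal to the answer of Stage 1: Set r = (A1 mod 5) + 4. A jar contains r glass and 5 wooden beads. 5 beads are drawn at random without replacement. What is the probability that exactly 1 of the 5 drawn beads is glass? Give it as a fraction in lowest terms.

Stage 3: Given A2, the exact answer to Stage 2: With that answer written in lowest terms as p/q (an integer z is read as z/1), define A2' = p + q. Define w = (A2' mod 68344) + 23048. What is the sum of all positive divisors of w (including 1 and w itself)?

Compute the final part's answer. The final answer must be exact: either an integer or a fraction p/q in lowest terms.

29952

Stage 1: a(3) = -1*(-9) + 3*(-49) + 1*(27) = -111; iterating: a(3)=-111, a(4)=35, a(5)=-377, a(6)=371, a(7)=-1467, a(8)=2203; answer 2203
Stage 2: A1 = 2203; r = 7; total draws C(12,5) = 792; favorable C(7,1)*C(5,4) = 35; P = 35/792; answer 35/792
Stage 3: A2 = 35/792; threaded value p + q = 827; w = 23875; 23875 = 5^3 * 191; sigma = (1 + 5 + 25 + 125) * (1 + 191) = 156 * 192 = 29952; answer 29952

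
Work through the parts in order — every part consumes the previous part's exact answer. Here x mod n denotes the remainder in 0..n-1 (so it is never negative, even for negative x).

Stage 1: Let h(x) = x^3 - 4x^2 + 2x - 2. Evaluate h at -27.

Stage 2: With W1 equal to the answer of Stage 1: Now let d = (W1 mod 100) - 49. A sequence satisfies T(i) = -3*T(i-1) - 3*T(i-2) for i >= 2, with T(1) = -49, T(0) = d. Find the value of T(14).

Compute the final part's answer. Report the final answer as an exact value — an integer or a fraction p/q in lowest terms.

Stage 1: 1*(-27)^3 - 4*(-27)^2 + 2*(-27)^1 - 2 = (-19683) + (-2916) + (-54) + (-2) = -22655; answer -22655
Stage 2: W1 = -22655; d = -4; T(2) = -3*(-49) - 3*(-4) = 159; iterating: T(2)=159, T(3)=-330, T(4)=513, T(5)=-549, T(6)=108, T(7)=1323, T(8)=-4293, T(9)=8910, T(10)=-13851, T(11)=14823, T(12)=-2916, T(13)=-35721, T(14)=115911; answer 115911

115911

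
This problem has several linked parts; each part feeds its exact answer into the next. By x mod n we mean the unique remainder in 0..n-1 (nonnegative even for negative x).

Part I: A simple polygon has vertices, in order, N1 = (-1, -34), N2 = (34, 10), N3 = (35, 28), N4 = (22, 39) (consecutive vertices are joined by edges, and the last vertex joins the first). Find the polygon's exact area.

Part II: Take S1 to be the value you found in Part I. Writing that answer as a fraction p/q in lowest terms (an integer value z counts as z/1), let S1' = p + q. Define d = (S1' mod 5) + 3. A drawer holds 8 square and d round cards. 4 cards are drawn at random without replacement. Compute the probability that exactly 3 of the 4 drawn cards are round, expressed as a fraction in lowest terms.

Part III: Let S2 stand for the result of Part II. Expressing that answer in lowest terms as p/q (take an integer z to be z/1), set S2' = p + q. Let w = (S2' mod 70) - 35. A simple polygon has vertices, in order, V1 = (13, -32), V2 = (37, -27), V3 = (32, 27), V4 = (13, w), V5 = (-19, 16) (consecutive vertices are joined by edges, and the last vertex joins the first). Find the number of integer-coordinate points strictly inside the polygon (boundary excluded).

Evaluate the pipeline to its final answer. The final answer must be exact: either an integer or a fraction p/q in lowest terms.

Part I: cross terms: (-1*10 - 34*-34)=1146, (34*28 - 35*10)=602, (35*39 - 22*28)=749, (22*-34 - -1*39)=-709; twice the area = |1788| = 1788; area = 894; answer 894
Part II: S1 = 894; threaded value p + q = 895; d = 3; total draws C(11,4) = 330; favorable C(3,3)*C(8,1) = 8; P = 4/165; answer 4/165
Part III: S2 = 4/165; threaded value p + q = 169; w = -6; cross terms: (13*-27 - 37*-32)=833, (37*27 - 32*-27)=1863, (32*-6 - 13*27)=-543, (13*16 - -19*-6)=94, (-19*-32 - 13*16)=400; twice the area = |2647| = 2647; area = 2647/2; boundary points = 1 + 1 + 1 + 2 + 16 = 21; strictly interior points = area - boundary/2 + 1 = 1314; answer 1314

1314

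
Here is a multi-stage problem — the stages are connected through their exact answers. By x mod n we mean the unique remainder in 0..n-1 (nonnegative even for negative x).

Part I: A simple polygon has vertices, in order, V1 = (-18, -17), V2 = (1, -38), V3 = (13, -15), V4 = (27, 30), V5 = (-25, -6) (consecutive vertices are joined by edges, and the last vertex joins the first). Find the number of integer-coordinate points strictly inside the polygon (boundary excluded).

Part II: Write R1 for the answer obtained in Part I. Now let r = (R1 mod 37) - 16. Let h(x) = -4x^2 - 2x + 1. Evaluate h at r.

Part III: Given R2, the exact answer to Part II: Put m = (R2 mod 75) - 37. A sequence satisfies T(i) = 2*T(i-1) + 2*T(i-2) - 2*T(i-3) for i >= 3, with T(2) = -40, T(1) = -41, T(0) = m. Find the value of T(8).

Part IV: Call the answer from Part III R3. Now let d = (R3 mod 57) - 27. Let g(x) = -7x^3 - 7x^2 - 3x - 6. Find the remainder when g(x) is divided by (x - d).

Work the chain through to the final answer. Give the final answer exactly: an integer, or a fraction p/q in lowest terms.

Part I: cross terms: (-18*-38 - 1*-17)=701, (1*-15 - 13*-38)=479, (13*30 - 27*-15)=795, (27*-6 - -25*30)=588, (-25*-17 - -18*-6)=317; twice the area = |2880| = 2880; area = 1440; boundary points = 1 + 1 + 1 + 4 + 1 = 8; strictly interior points = area - boundary/2 + 1 = 1437; answer 1437
Part II: R1 = 1437; r = 15; -4*(15)^2 - 2*(15)^1 + 1 = (-900) + (-30) + (1) = -929; answer -929
Part III: R2 = -929; m = 9; T(3) = 2*(-40) + 2*(-41) - 2*(9) = -180; iterating: T(3)=-180, T(4)=-358, T(5)=-996, T(6)=-2348, T(7)=-5972, T(8)=-14648; answer -14648
Part IV: R3 = -14648; d = -26; remainder = value at the root: -7*(-26)^3 - 7*(-26)^2 - 3*(-26)^1 - 6 = (123032) + (-4732) + (78) + (-6) = 118372; answer 118372

118372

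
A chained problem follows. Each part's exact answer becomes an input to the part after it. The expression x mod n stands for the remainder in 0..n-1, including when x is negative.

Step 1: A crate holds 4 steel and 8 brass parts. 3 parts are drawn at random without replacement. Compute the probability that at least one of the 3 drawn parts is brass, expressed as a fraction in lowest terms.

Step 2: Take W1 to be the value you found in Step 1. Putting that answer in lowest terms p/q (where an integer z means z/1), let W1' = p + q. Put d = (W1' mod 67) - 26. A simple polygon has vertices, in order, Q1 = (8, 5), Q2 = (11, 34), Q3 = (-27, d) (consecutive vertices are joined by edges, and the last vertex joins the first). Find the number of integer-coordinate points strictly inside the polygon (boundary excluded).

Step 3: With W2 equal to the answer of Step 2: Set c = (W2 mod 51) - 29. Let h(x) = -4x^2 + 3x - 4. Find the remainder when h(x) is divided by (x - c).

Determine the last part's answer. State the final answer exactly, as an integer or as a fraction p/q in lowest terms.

Step 1: total draws C(12,3) = 220; complement C(4,3) = 4; favorable 220 - 4 = 216; P = 54/55; answer 54/55
Step 2: W1 = 54/55; threaded value p + q = 109; d = 16; cross terms: (8*34 - 11*5)=217, (11*16 - -27*34)=1094, (-27*5 - 8*16)=-263; twice the area = |1048| = 1048; area = 524; boundary points = 1 + 2 + 1 = 4; strictly interior points = area - boundary/2 + 1 = 523; answer 523
Step 3: W2 = 523; c = -16; remainder = value at the root: -4*(-16)^2 + 3*(-16)^1 - 4 = (-1024) + (-48) + (-4) = -1076; answer -1076

-1076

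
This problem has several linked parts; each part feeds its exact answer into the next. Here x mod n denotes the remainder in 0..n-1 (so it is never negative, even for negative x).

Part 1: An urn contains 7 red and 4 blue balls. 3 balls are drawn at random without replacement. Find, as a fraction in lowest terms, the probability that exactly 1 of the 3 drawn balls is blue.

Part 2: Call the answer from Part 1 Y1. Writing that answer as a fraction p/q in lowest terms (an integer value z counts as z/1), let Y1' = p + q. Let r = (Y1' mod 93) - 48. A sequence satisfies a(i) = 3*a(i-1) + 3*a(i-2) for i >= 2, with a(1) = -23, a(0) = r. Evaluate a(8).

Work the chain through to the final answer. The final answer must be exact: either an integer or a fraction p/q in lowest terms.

Part 1: total draws C(11,3) = 165; favorable C(4,1)*C(7,2) = 84; P = 28/55; answer 28/55
Part 2: Y1 = 28/55; threaded value p + q = 83; r = 35; a(2) = 3*(-23) + 3*(35) = 36; iterating: a(2)=36, a(3)=39, a(4)=225, a(5)=792, a(6)=3051, a(7)=11529, a(8)=43740; answer 43740

43740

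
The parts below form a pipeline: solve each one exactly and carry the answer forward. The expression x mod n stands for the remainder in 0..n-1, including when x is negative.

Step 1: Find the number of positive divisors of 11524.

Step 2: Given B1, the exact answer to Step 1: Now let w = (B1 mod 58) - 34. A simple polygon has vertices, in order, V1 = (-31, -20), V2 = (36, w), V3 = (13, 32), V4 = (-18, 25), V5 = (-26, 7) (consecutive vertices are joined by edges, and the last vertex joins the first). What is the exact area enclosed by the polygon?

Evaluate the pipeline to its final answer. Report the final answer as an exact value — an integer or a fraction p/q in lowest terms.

Step 1: 11524 = 2^2 * 43 * 67; number of divisors = (2+1) * (1+1) * (1+1) = 12; answer 12
Step 2: B1 = 12; w = -22; cross terms: (-31*-22 - 36*-20)=1402, (36*32 - 13*-22)=1438, (13*25 - -18*32)=901, (-18*7 - -26*25)=524, (-26*-20 - -31*7)=737; twice the area = |5002| = 5002; area = 2501; answer 2501

2501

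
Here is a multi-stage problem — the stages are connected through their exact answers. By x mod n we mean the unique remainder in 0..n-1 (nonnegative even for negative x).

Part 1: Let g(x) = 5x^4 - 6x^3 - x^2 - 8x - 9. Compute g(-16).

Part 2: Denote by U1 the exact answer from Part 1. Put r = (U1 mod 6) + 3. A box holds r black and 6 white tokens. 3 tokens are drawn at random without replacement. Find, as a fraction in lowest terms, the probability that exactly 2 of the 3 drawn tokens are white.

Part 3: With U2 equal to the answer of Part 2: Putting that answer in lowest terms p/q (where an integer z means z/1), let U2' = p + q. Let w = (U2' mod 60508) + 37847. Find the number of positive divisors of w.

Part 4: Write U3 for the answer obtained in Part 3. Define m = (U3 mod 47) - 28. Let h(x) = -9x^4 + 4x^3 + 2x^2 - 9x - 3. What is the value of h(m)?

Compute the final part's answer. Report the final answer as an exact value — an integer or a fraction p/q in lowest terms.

-193143

Part 1: 5*(-16)^4 - 6*(-16)^3 - 1*(-16)^2 - 8*(-16)^1 - 9 = (327680) + (24576) + (-256) + (128) + (-9) = 352119; answer 352119
Part 2: U1 = 352119; r = 6; total draws C(12,3) = 220; favorable C(6,2)*C(6,1) = 90; P = 9/22; answer 9/22
Part 3: U2 = 9/22; threaded value p + q = 31; w = 37878; 37878 = 2 * 3 * 59 * 107; number of divisors = (1+1) * (1+1) * (1+1) * (1+1) = 16; answer 16
Part 4: U3 = 16; m = -12; -9*(-12)^4 + 4*(-12)^3 + 2*(-12)^2 - 9*(-12)^1 - 3 = (-186624) + (-6912) + (288) + (108) + (-3) = -193143; answer -193143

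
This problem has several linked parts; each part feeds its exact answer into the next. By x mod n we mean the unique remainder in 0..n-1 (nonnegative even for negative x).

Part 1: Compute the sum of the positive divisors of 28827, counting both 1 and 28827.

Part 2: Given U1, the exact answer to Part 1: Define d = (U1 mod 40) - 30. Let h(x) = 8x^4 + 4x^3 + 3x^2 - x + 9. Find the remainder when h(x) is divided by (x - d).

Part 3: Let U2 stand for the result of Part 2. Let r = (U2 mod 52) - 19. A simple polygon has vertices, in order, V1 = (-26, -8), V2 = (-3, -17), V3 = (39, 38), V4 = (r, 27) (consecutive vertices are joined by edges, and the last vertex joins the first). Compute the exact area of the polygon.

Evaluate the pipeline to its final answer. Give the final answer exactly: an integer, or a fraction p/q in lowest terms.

Part 1: 28827 = 3^2 * 3203; sigma = (1 + 3 + 9) * (1 + 3203) = 13 * 3204 = 41652; answer 41652
Part 2: U1 = 41652; d = -18; remainder = value at the root: 8*(-18)^4 + 4*(-18)^3 + 3*(-18)^2 - 1*(-18)^1 + 9 = (839808) + (-23328) + (972) + (18) + (9) = 817479; answer 817479
Part 3: U2 = 817479; r = 20; cross terms: (-26*-17 - -3*-8)=418, (-3*38 - 39*-17)=549, (39*27 - 20*38)=293, (20*-8 - -26*27)=542; twice the area = |1802| = 1802; area = 901; answer 901

901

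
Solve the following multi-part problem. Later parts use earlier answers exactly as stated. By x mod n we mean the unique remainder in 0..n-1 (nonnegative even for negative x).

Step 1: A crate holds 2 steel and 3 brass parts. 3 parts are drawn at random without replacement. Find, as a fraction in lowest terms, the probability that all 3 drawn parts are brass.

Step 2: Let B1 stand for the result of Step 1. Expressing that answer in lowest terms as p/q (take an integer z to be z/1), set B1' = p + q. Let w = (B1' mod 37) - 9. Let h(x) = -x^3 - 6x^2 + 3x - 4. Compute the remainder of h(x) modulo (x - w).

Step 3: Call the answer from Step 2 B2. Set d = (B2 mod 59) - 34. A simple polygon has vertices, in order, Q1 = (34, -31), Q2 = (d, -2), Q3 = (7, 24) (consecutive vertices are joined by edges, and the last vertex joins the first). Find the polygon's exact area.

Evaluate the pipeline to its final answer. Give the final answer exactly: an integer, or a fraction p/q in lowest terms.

681

Step 1: total draws C(5,3) = 10; favorable C(3,3) = 1; P = 1/10; answer 1/10
Step 2: B1 = 1/10; threaded value p + q = 11; w = 2; remainder = value at the root: -1*(2)^3 - 6*(2)^2 + 3*(2)^1 - 4 = (-8) + (-24) + (6) + (-4) = -30; answer -30
Step 3: B2 = -30; d = -5; cross terms: (34*-2 - -5*-31)=-223, (-5*24 - 7*-2)=-106, (7*-31 - 34*24)=-1033; twice the area = |-1362| = 1362; area = 681; answer 681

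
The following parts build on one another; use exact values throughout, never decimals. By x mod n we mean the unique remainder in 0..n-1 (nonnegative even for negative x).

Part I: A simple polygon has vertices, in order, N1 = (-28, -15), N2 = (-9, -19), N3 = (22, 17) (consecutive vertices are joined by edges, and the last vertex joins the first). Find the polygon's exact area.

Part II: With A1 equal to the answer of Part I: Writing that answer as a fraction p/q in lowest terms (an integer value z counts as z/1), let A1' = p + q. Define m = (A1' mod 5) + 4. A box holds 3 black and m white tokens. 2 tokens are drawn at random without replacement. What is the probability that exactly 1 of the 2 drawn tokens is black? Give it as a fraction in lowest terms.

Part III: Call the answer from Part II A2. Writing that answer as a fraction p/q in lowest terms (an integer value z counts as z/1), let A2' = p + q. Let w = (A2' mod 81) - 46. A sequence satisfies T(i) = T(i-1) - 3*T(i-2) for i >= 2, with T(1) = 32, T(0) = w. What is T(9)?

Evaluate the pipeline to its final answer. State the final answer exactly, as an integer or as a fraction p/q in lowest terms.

-6043

Part I: cross terms: (-28*-19 - -9*-15)=397, (-9*17 - 22*-19)=265, (22*-15 - -28*17)=146; twice the area = |808| = 808; area = 404; answer 404
Part II: A1 = 404; threaded value p + q = 405; m = 4; total draws C(7,2) = 21; favorable C(3,1)*C(4,1) = 12; P = 4/7; answer 4/7
Part III: A2 = 4/7; threaded value p + q = 11; w = -35; T(2) = 1*(32) - 3*(-35) = 137; iterating: T(2)=137, T(3)=41, T(4)=-370, T(5)=-493, T(6)=617, T(7)=2096, T(8)=245, T(9)=-6043; answer -6043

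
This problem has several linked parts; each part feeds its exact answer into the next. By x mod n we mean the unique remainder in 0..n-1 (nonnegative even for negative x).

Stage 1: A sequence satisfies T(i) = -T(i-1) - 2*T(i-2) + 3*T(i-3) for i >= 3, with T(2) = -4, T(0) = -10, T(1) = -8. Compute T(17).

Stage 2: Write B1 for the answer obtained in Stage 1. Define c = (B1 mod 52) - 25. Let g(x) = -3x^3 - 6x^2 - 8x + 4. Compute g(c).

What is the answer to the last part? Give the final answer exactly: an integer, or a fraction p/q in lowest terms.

Stage 1: T(3) = -1*(-4) - 2*(-8) + 3*(-10) = -10; iterating: T(3)=-10, T(4)=-6, T(5)=14, T(6)=-32, T(7)=-14, T(8)=120, T(9)=-188, T(10)=-94, T(11)=830, T(12)=-1206, T(13)=-736, T(14)=5638, T(15)=-7784, T(16)=-5700, T(17)=38182; answer 38182
Stage 2: B1 = 38182; c = -11; -3*(-11)^3 - 6*(-11)^2 - 8*(-11)^1 + 4 = (3993) + (-726) + (88) + (4) = 3359; answer 3359

3359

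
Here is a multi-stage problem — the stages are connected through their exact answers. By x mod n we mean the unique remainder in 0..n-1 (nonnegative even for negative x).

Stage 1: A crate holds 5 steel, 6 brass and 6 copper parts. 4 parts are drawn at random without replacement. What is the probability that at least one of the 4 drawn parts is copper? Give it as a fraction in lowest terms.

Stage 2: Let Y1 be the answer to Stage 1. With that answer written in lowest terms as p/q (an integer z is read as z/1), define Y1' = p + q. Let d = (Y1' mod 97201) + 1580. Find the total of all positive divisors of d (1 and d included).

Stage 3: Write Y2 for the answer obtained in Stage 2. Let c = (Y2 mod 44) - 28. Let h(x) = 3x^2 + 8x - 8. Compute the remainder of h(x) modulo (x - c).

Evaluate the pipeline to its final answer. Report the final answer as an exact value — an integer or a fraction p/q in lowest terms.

248

Stage 1: total draws C(17,4) = 2380; complement C(11,4) = 330; favorable 2380 - 330 = 2050; P = 205/238; answer 205/238
Stage 2: Y1 = 205/238; threaded value p + q = 443; d = 2023; 2023 = 7 * 17^2; sigma = (1 + 7) * (1 + 17 + 289) = 8 * 307 = 2456; answer 2456
Stage 3: Y2 = 2456; c = 8; remainder = value at the root: 3*(8)^2 + 8*(8)^1 - 8 = (192) + (64) + (-8) = 248; answer 248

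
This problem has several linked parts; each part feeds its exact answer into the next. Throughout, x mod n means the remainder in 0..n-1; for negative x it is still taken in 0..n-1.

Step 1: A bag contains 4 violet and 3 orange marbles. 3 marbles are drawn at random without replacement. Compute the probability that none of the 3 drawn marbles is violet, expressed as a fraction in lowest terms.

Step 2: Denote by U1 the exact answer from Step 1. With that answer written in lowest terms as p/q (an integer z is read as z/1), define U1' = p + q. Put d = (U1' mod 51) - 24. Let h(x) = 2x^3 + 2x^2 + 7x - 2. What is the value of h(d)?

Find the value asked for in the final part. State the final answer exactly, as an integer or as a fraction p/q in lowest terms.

3826

Step 1: total draws C(7,3) = 35; favorable C(3,3) = 1; P = 1/35; answer 1/35
Step 2: U1 = 1/35; threaded value p + q = 36; d = 12; 2*(12)^3 + 2*(12)^2 + 7*(12)^1 - 2 = (3456) + (288) + (84) + (-2) = 3826; answer 3826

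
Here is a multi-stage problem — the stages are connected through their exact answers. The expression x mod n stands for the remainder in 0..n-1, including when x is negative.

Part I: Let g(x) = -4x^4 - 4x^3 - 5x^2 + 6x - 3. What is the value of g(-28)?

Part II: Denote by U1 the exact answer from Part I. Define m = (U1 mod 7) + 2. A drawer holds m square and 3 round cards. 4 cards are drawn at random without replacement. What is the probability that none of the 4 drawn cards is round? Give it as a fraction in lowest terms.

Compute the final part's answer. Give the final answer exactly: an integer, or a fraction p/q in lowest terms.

Part I: -4*(-28)^4 - 4*(-28)^3 - 5*(-28)^2 + 6*(-28)^1 - 3 = (-2458624) + (87808) + (-3920) + (-168) + (-3) = -2374907; answer -2374907
Part II: U1 = -2374907; m = 6; total draws C(9,4) = 126; favorable C(6,4) = 15; P = 5/42; answer 5/42

5/42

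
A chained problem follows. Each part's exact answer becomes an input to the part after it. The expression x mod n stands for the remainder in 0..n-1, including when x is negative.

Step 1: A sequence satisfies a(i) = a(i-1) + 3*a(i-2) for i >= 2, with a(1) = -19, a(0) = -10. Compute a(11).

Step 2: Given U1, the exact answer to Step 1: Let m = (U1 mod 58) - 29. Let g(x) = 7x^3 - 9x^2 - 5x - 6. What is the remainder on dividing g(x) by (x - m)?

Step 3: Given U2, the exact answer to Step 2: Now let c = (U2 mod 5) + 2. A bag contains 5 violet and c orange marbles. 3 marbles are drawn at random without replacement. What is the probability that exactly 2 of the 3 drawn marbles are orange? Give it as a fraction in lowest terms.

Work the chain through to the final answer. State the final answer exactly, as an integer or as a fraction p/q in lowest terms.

5/14

Step 1: a(2) = 1*(-19) + 3*(-10) = -49; iterating: a(2)=-49, a(3)=-106, a(4)=-253, a(5)=-571, a(6)=-1330, a(7)=-3043, a(8)=-7033, a(9)=-16162, a(10)=-37261, a(11)=-85747; answer -85747
Step 2: U1 = -85747; m = 6; remainder = value at the root: 7*(6)^3 - 9*(6)^2 - 5*(6)^1 - 6 = (1512) + (-324) + (-30) + (-6) = 1152; answer 1152
Step 3: U2 = 1152; c = 4; total draws C(9,3) = 84; favorable C(4,2)*C(5,1) = 30; P = 5/14; answer 5/14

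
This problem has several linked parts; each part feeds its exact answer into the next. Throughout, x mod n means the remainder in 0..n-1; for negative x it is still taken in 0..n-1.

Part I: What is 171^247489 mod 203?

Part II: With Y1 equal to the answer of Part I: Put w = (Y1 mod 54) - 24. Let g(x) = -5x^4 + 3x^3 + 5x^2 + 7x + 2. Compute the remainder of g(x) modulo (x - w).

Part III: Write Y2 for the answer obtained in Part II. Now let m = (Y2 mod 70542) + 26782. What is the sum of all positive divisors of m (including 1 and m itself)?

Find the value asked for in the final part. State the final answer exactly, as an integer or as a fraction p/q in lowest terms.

167832

Part I: squarings mod 203: 171^1=171, 171^2=9, 171^4=81, 171^8=65, 171^16=165, 171^32=23, 171^64=123, 171^128=107, 171^256=81, 171^512=65, 171^1024=165, 171^2048=23, 171^4096=123, 171^8192=107, 171^16384=81, 171^32768=65, 171^65536=165, 171^131072=23; 171^247489 = 171^1 * 171^64 * 171^128 * 171^512 * 171^1024 * 171^16384 * 171^32768 * 171^65536 * 171^131072 = 73 (mod 203); answer 73
Part II: Y1 = 73; w = -5; remainder = value at the root: -5*(-5)^4 + 3*(-5)^3 + 5*(-5)^2 + 7*(-5)^1 + 2 = (-3125) + (-375) + (125) + (-35) + (2) = -3408; answer -3408
Part III: Y2 = -3408; m = 93916; 93916 = 2^2 * 53 * 443; sigma = (1 + 2 + 4) * (1 + 53) * (1 + 443) = 7 * 54 * 444 = 167832; answer 167832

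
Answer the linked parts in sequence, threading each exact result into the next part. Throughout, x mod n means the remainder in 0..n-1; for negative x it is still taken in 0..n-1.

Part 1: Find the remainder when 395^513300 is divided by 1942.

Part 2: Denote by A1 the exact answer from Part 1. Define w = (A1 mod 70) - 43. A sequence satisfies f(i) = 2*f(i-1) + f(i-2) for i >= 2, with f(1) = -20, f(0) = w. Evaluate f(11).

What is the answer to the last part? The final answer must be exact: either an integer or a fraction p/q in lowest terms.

Part 1: squarings mod 1942: 395^1=395, 395^2=665, 395^4=1391, 395^8=649, 395^16=1729, 395^32=703, 395^64=941, 395^128=1871, 395^256=1157, 395^512=611, 395^1024=457, 395^2048=1055, 395^4096=259, 395^8192=1053, 395^16384=1869, 395^32768=1445, 395^65536=375, 395^131072=801, 395^262144=741; 395^513300 = 395^4 * 395^16 * 395^256 * 395^1024 * 395^4096 * 395^16384 * 395^32768 * 395^65536 * 395^131072 * 395^262144 = 865 (mod 1942); answer 865
Part 2: A1 = 865; w = -18; f(2) = 2*(-20) + 1*(-18) = -58; iterating: f(2)=-58, f(3)=-136, f(4)=-330, f(5)=-796, f(6)=-1922, f(7)=-4640, f(8)=-11202, f(9)=-27044, f(10)=-65290, f(11)=-157624; answer -157624

-157624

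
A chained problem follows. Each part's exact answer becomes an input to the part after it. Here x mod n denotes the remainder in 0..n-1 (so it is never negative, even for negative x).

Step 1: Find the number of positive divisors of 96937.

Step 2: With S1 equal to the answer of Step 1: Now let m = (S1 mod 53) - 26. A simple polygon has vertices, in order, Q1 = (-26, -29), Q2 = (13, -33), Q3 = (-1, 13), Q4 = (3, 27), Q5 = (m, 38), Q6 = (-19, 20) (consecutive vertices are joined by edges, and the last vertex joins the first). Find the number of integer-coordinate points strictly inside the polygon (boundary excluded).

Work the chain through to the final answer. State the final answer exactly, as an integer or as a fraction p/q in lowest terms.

1663

Step 1: 96937 = 31 * 53 * 59; number of divisors = (1+1) * (1+1) * (1+1) = 8; answer 8
Step 2: S1 = 8; m = -18; cross terms: (-26*-33 - 13*-29)=1235, (13*13 - -1*-33)=136, (-1*27 - 3*13)=-66, (3*38 - -18*27)=600, (-18*20 - -19*38)=362, (-19*-29 - -26*20)=1071; twice the area = |3338| = 3338; area = 1669; boundary points = 1 + 2 + 2 + 1 + 1 + 7 = 14; strictly interior points = area - boundary/2 + 1 = 1663; answer 1663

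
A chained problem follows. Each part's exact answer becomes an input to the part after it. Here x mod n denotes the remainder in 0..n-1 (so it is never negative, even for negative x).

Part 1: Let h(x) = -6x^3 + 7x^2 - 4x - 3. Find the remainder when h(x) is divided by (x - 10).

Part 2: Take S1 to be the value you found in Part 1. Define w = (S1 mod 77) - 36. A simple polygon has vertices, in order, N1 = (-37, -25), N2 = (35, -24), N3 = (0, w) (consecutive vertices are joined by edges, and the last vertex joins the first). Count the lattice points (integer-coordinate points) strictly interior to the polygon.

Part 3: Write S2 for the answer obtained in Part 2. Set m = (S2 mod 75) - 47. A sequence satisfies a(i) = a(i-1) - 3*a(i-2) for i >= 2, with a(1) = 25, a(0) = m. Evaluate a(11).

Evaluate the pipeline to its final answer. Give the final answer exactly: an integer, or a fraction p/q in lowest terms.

Part 1: remainder = value at the root: -6*(10)^3 + 7*(10)^2 - 4*(10)^1 - 3 = (-6000) + (700) + (-40) + (-3) = -5343; answer -5343
Part 2: S1 = -5343; w = 11; cross terms: (-37*-24 - 35*-25)=1763, (35*11 - 0*-24)=385, (0*-25 - -37*11)=407; twice the area = |2555| = 2555; area = 2555/2; boundary points = 1 + 35 + 1 = 37; strictly interior points = area - boundary/2 + 1 = 1260; answer 1260
Part 3: S2 = 1260; m = 13; a(2) = 1*(25) - 3*(13) = -14; iterating: a(2)=-14, a(3)=-89, a(4)=-47, a(5)=220, a(6)=361, a(7)=-299, a(8)=-1382, a(9)=-485, a(10)=3661, a(11)=5116; answer 5116

5116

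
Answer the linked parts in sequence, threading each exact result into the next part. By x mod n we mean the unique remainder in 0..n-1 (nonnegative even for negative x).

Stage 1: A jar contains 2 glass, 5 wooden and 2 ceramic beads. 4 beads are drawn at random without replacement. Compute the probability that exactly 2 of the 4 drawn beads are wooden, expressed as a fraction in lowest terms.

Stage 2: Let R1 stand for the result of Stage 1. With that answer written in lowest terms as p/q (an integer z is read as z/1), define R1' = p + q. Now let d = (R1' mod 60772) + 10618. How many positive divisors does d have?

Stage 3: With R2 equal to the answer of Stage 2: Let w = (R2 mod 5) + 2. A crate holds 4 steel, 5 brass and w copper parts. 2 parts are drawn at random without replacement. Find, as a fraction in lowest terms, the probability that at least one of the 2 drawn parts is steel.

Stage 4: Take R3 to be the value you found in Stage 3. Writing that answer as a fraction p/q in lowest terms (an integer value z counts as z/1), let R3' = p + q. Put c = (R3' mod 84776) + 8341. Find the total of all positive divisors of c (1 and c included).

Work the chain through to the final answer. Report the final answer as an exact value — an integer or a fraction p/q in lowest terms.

18816

Stage 1: total draws C(9,4) = 126; favorable C(5,2)*C(4,2) = 60; P = 10/21; answer 10/21
Stage 2: R1 = 10/21; threaded value p + q = 31; d = 10649; 10649 = 23 * 463; number of divisors = (1+1) * (1+1) = 4; answer 4
Stage 3: R2 = 4; w = 6; total draws C(15,2) = 105; complement C(11,2) = 55; favorable 105 - 55 = 50; P = 10/21; answer 10/21
Stage 4: R3 = 10/21; threaded value p + q = 31; c = 8372; 8372 = 2^2 * 7 * 13 * 23; sigma = (1 + 2 + 4) * (1 + 7) * (1 + 13) * (1 + 23) = 7 * 8 * 14 * 24 = 18816; answer 18816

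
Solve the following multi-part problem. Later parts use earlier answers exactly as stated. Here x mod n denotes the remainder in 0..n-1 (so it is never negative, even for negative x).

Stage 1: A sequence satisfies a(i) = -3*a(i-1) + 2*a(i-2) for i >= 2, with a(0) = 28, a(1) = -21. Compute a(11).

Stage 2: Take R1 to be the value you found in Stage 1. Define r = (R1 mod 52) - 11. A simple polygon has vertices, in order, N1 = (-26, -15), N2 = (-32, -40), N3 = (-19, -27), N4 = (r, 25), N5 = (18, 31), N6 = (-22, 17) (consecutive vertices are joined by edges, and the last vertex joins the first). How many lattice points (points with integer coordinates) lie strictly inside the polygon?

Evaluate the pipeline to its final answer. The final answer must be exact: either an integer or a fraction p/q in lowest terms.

Stage 1: a(2) = -3*(-21) + 2*(28) = 119; iterating: a(2)=119, a(3)=-399, a(4)=1435, a(5)=-5103, a(6)=18179, a(7)=-64743, a(8)=230587, a(9)=-821247, a(10)=2924915, a(11)=-10417239; answer -10417239
Stage 2: R1 = -10417239; r = 14; cross terms: (-26*-40 - -32*-15)=560, (-32*-27 - -19*-40)=104, (-19*25 - 14*-27)=-97, (14*31 - 18*25)=-16, (18*17 - -22*31)=988, (-22*-15 - -26*17)=772; twice the area = |2311| = 2311; area = 2311/2; boundary points = 1 + 13 + 1 + 2 + 2 + 4 = 23; strictly interior points = area - boundary/2 + 1 = 1145; answer 1145

1145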